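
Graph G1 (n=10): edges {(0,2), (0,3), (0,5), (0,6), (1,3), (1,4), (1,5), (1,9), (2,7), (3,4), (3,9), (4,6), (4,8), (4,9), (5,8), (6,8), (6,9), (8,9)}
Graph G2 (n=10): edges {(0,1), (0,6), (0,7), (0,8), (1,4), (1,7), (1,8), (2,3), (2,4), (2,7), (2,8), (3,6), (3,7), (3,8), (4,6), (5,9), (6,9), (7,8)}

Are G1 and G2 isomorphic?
Yes, isomorphic

The graphs are isomorphic.
One valid mapping φ: V(G1) → V(G2): 0→6, 1→1, 2→9, 3→0, 4→8, 5→4, 6→3, 7→5, 8→2, 9→7

Verify φ preserves adjacency — for each edge of G1, its image is an edge of G2:
  (0,2) → (φ(0),φ(2)) = (6,9) ∈ E(G2) ✓
  (0,3) → (φ(0),φ(3)) = (0,6) ∈ E(G2) ✓
  (0,5) → (φ(0),φ(5)) = (4,6) ∈ E(G2) ✓
  (0,6) → (φ(0),φ(6)) = (3,6) ∈ E(G2) ✓
  (1,3) → (φ(1),φ(3)) = (0,1) ∈ E(G2) ✓
  (1,4) → (φ(1),φ(4)) = (1,8) ∈ E(G2) ✓
  (1,5) → (φ(1),φ(5)) = (1,4) ∈ E(G2) ✓
  (1,9) → (φ(1),φ(9)) = (1,7) ∈ E(G2) ✓
  (2,7) → (φ(2),φ(7)) = (5,9) ∈ E(G2) ✓
  (3,4) → (φ(3),φ(4)) = (0,8) ∈ E(G2) ✓
  (3,9) → (φ(3),φ(9)) = (0,7) ∈ E(G2) ✓
  (4,6) → (φ(4),φ(6)) = (3,8) ∈ E(G2) ✓
  (4,8) → (φ(4),φ(8)) = (2,8) ∈ E(G2) ✓
  (4,9) → (φ(4),φ(9)) = (7,8) ∈ E(G2) ✓
  (5,8) → (φ(5),φ(8)) = (2,4) ∈ E(G2) ✓
  (6,8) → (φ(6),φ(8)) = (2,3) ∈ E(G2) ✓
  (6,9) → (φ(6),φ(9)) = (3,7) ∈ E(G2) ✓
  (8,9) → (φ(8),φ(9)) = (2,7) ∈ E(G2) ✓
All 18 edges of G1 map to edges of G2, and |E(G1)| = |E(G2)| = 18, so φ is a bijection on edges as well as vertices. Hence G1 ≅ G2.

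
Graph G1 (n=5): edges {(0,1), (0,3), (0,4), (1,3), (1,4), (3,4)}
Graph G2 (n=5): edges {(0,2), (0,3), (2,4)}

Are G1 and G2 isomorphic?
No, not isomorphic

The graphs are NOT isomorphic.

Degrees in G1: deg(0)=3, deg(1)=3, deg(2)=0, deg(3)=3, deg(4)=3.
Sorted degree sequence of G1: [3, 3, 3, 3, 0].
Degrees in G2: deg(0)=2, deg(1)=0, deg(2)=2, deg(3)=1, deg(4)=1.
Sorted degree sequence of G2: [2, 2, 1, 1, 0].
The (sorted) degree sequence is an isomorphism invariant, so since G1 and G2 have different degree sequences they cannot be isomorphic.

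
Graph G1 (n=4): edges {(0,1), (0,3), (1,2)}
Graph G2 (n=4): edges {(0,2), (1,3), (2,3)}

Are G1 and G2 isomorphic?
Yes, isomorphic

The graphs are isomorphic.
One valid mapping φ: V(G1) → V(G2): 0→3, 1→2, 2→0, 3→1

Verify φ preserves adjacency — for each edge of G1, its image is an edge of G2:
  (0,1) → (φ(0),φ(1)) = (2,3) ∈ E(G2) ✓
  (0,3) → (φ(0),φ(3)) = (1,3) ∈ E(G2) ✓
  (1,2) → (φ(1),φ(2)) = (0,2) ∈ E(G2) ✓
All 3 edges of G1 map to edges of G2, and |E(G1)| = |E(G2)| = 3, so φ is a bijection on edges as well as vertices. Hence G1 ≅ G2.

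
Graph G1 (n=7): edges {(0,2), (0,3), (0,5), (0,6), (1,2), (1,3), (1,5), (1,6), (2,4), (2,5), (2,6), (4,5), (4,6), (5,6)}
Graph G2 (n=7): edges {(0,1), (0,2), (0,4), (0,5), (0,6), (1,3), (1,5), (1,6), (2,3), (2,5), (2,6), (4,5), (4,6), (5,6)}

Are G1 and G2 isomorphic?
Yes, isomorphic

The graphs are isomorphic.
One valid mapping φ: V(G1) → V(G2): 0→1, 1→2, 2→5, 3→3, 4→4, 5→0, 6→6

Verify φ preserves adjacency — for each edge of G1, its image is an edge of G2:
  (0,2) → (φ(0),φ(2)) = (1,5) ∈ E(G2) ✓
  (0,3) → (φ(0),φ(3)) = (1,3) ∈ E(G2) ✓
  (0,5) → (φ(0),φ(5)) = (0,1) ∈ E(G2) ✓
  (0,6) → (φ(0),φ(6)) = (1,6) ∈ E(G2) ✓
  (1,2) → (φ(1),φ(2)) = (2,5) ∈ E(G2) ✓
  (1,3) → (φ(1),φ(3)) = (2,3) ∈ E(G2) ✓
  (1,5) → (φ(1),φ(5)) = (0,2) ∈ E(G2) ✓
  (1,6) → (φ(1),φ(6)) = (2,6) ∈ E(G2) ✓
  (2,4) → (φ(2),φ(4)) = (4,5) ∈ E(G2) ✓
  (2,5) → (φ(2),φ(5)) = (0,5) ∈ E(G2) ✓
  (2,6) → (φ(2),φ(6)) = (5,6) ∈ E(G2) ✓
  (4,5) → (φ(4),φ(5)) = (0,4) ∈ E(G2) ✓
  (4,6) → (φ(4),φ(6)) = (4,6) ∈ E(G2) ✓
  (5,6) → (φ(5),φ(6)) = (0,6) ∈ E(G2) ✓
All 14 edges of G1 map to edges of G2, and |E(G1)| = |E(G2)| = 14, so φ is a bijection on edges as well as vertices. Hence G1 ≅ G2.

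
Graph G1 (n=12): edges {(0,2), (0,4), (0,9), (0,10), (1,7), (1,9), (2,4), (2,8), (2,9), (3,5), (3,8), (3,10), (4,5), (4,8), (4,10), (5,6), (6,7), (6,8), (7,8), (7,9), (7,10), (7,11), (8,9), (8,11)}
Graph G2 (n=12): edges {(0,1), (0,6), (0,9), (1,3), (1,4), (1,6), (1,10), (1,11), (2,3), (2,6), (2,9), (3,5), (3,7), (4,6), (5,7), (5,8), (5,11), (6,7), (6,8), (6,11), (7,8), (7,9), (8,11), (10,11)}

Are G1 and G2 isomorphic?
Yes, isomorphic

The graphs are isomorphic.
One valid mapping φ: V(G1) → V(G2): 0→5, 1→10, 2→8, 3→2, 4→7, 5→9, 6→0, 7→1, 8→6, 9→11, 10→3, 11→4

Verify φ preserves adjacency — for each edge of G1, its image is an edge of G2:
  (0,2) → (φ(0),φ(2)) = (5,8) ∈ E(G2) ✓
  (0,4) → (φ(0),φ(4)) = (5,7) ∈ E(G2) ✓
  (0,9) → (φ(0),φ(9)) = (5,11) ∈ E(G2) ✓
  (0,10) → (φ(0),φ(10)) = (3,5) ∈ E(G2) ✓
  (1,7) → (φ(1),φ(7)) = (1,10) ∈ E(G2) ✓
  (1,9) → (φ(1),φ(9)) = (10,11) ∈ E(G2) ✓
  (2,4) → (φ(2),φ(4)) = (7,8) ∈ E(G2) ✓
  (2,8) → (φ(2),φ(8)) = (6,8) ∈ E(G2) ✓
  (2,9) → (φ(2),φ(9)) = (8,11) ∈ E(G2) ✓
  (3,5) → (φ(3),φ(5)) = (2,9) ∈ E(G2) ✓
  (3,8) → (φ(3),φ(8)) = (2,6) ∈ E(G2) ✓
  (3,10) → (φ(3),φ(10)) = (2,3) ∈ E(G2) ✓
  (4,5) → (φ(4),φ(5)) = (7,9) ∈ E(G2) ✓
  (4,8) → (φ(4),φ(8)) = (6,7) ∈ E(G2) ✓
  (4,10) → (φ(4),φ(10)) = (3,7) ∈ E(G2) ✓
  (5,6) → (φ(5),φ(6)) = (0,9) ∈ E(G2) ✓
  (6,7) → (φ(6),φ(7)) = (0,1) ∈ E(G2) ✓
  (6,8) → (φ(6),φ(8)) = (0,6) ∈ E(G2) ✓
  (7,8) → (φ(7),φ(8)) = (1,6) ∈ E(G2) ✓
  (7,9) → (φ(7),φ(9)) = (1,11) ∈ E(G2) ✓
  (7,10) → (φ(7),φ(10)) = (1,3) ∈ E(G2) ✓
  (7,11) → (φ(7),φ(11)) = (1,4) ∈ E(G2) ✓
  (8,9) → (φ(8),φ(9)) = (6,11) ∈ E(G2) ✓
  (8,11) → (φ(8),φ(11)) = (4,6) ∈ E(G2) ✓
All 24 edges of G1 map to edges of G2, and |E(G1)| = |E(G2)| = 24, so φ is a bijection on edges as well as vertices. Hence G1 ≅ G2.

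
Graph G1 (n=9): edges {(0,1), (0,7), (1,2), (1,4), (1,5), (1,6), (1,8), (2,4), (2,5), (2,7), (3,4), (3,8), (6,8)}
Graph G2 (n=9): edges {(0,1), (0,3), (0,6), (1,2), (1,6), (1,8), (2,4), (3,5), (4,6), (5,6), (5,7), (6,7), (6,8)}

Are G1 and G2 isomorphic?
Yes, isomorphic

The graphs are isomorphic.
One valid mapping φ: V(G1) → V(G2): 0→4, 1→6, 2→1, 3→3, 4→0, 5→8, 6→7, 7→2, 8→5

Verify φ preserves adjacency — for each edge of G1, its image is an edge of G2:
  (0,1) → (φ(0),φ(1)) = (4,6) ∈ E(G2) ✓
  (0,7) → (φ(0),φ(7)) = (2,4) ∈ E(G2) ✓
  (1,2) → (φ(1),φ(2)) = (1,6) ∈ E(G2) ✓
  (1,4) → (φ(1),φ(4)) = (0,6) ∈ E(G2) ✓
  (1,5) → (φ(1),φ(5)) = (6,8) ∈ E(G2) ✓
  (1,6) → (φ(1),φ(6)) = (6,7) ∈ E(G2) ✓
  (1,8) → (φ(1),φ(8)) = (5,6) ∈ E(G2) ✓
  (2,4) → (φ(2),φ(4)) = (0,1) ∈ E(G2) ✓
  (2,5) → (φ(2),φ(5)) = (1,8) ∈ E(G2) ✓
  (2,7) → (φ(2),φ(7)) = (1,2) ∈ E(G2) ✓
  (3,4) → (φ(3),φ(4)) = (0,3) ∈ E(G2) ✓
  (3,8) → (φ(3),φ(8)) = (3,5) ∈ E(G2) ✓
  (6,8) → (φ(6),φ(8)) = (5,7) ∈ E(G2) ✓
All 13 edges of G1 map to edges of G2, and |E(G1)| = |E(G2)| = 13, so φ is a bijection on edges as well as vertices. Hence G1 ≅ G2.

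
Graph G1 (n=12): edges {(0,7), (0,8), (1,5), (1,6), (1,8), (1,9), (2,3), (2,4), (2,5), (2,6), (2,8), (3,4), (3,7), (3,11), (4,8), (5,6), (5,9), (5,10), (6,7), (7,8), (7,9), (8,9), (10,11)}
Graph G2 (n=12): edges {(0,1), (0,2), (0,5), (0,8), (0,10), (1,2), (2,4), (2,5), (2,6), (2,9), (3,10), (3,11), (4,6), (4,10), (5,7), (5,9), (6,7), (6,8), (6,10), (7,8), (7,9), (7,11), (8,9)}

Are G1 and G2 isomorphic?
Yes, isomorphic

The graphs are isomorphic.
One valid mapping φ: V(G1) → V(G2): 0→1, 1→9, 2→6, 3→10, 4→4, 5→7, 6→8, 7→0, 8→2, 9→5, 10→11, 11→3

Verify φ preserves adjacency — for each edge of G1, its image is an edge of G2:
  (0,7) → (φ(0),φ(7)) = (0,1) ∈ E(G2) ✓
  (0,8) → (φ(0),φ(8)) = (1,2) ∈ E(G2) ✓
  (1,5) → (φ(1),φ(5)) = (7,9) ∈ E(G2) ✓
  (1,6) → (φ(1),φ(6)) = (8,9) ∈ E(G2) ✓
  (1,8) → (φ(1),φ(8)) = (2,9) ∈ E(G2) ✓
  (1,9) → (φ(1),φ(9)) = (5,9) ∈ E(G2) ✓
  (2,3) → (φ(2),φ(3)) = (6,10) ∈ E(G2) ✓
  (2,4) → (φ(2),φ(4)) = (4,6) ∈ E(G2) ✓
  (2,5) → (φ(2),φ(5)) = (6,7) ∈ E(G2) ✓
  (2,6) → (φ(2),φ(6)) = (6,8) ∈ E(G2) ✓
  (2,8) → (φ(2),φ(8)) = (2,6) ∈ E(G2) ✓
  (3,4) → (φ(3),φ(4)) = (4,10) ∈ E(G2) ✓
  (3,7) → (φ(3),φ(7)) = (0,10) ∈ E(G2) ✓
  (3,11) → (φ(3),φ(11)) = (3,10) ∈ E(G2) ✓
  (4,8) → (φ(4),φ(8)) = (2,4) ∈ E(G2) ✓
  (5,6) → (φ(5),φ(6)) = (7,8) ∈ E(G2) ✓
  (5,9) → (φ(5),φ(9)) = (5,7) ∈ E(G2) ✓
  (5,10) → (φ(5),φ(10)) = (7,11) ∈ E(G2) ✓
  (6,7) → (φ(6),φ(7)) = (0,8) ∈ E(G2) ✓
  (7,8) → (φ(7),φ(8)) = (0,2) ∈ E(G2) ✓
  (7,9) → (φ(7),φ(9)) = (0,5) ∈ E(G2) ✓
  (8,9) → (φ(8),φ(9)) = (2,5) ∈ E(G2) ✓
  (10,11) → (φ(10),φ(11)) = (3,11) ∈ E(G2) ✓
All 23 edges of G1 map to edges of G2, and |E(G1)| = |E(G2)| = 23, so φ is a bijection on edges as well as vertices. Hence G1 ≅ G2.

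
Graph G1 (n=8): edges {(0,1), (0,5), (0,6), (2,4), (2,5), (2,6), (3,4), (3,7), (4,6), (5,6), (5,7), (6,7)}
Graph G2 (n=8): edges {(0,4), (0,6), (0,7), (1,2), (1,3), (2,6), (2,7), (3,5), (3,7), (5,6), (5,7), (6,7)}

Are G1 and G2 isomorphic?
Yes, isomorphic

The graphs are isomorphic.
One valid mapping φ: V(G1) → V(G2): 0→0, 1→4, 2→5, 3→1, 4→3, 5→6, 6→7, 7→2

Verify φ preserves adjacency — for each edge of G1, its image is an edge of G2:
  (0,1) → (φ(0),φ(1)) = (0,4) ∈ E(G2) ✓
  (0,5) → (φ(0),φ(5)) = (0,6) ∈ E(G2) ✓
  (0,6) → (φ(0),φ(6)) = (0,7) ∈ E(G2) ✓
  (2,4) → (φ(2),φ(4)) = (3,5) ∈ E(G2) ✓
  (2,5) → (φ(2),φ(5)) = (5,6) ∈ E(G2) ✓
  (2,6) → (φ(2),φ(6)) = (5,7) ∈ E(G2) ✓
  (3,4) → (φ(3),φ(4)) = (1,3) ∈ E(G2) ✓
  (3,7) → (φ(3),φ(7)) = (1,2) ∈ E(G2) ✓
  (4,6) → (φ(4),φ(6)) = (3,7) ∈ E(G2) ✓
  (5,6) → (φ(5),φ(6)) = (6,7) ∈ E(G2) ✓
  (5,7) → (φ(5),φ(7)) = (2,6) ∈ E(G2) ✓
  (6,7) → (φ(6),φ(7)) = (2,7) ∈ E(G2) ✓
All 12 edges of G1 map to edges of G2, and |E(G1)| = |E(G2)| = 12, so φ is a bijection on edges as well as vertices. Hence G1 ≅ G2.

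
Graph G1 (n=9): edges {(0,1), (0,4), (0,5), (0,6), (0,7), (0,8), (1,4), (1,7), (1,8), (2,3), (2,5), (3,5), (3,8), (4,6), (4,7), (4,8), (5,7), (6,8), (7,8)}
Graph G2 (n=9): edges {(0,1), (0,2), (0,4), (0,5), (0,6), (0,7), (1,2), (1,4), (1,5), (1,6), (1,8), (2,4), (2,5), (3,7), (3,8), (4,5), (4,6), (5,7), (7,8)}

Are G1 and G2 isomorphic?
Yes, isomorphic

The graphs are isomorphic.
One valid mapping φ: V(G1) → V(G2): 0→0, 1→2, 2→3, 3→8, 4→4, 5→7, 6→6, 7→5, 8→1

Verify φ preserves adjacency — for each edge of G1, its image is an edge of G2:
  (0,1) → (φ(0),φ(1)) = (0,2) ∈ E(G2) ✓
  (0,4) → (φ(0),φ(4)) = (0,4) ∈ E(G2) ✓
  (0,5) → (φ(0),φ(5)) = (0,7) ∈ E(G2) ✓
  (0,6) → (φ(0),φ(6)) = (0,6) ∈ E(G2) ✓
  (0,7) → (φ(0),φ(7)) = (0,5) ∈ E(G2) ✓
  (0,8) → (φ(0),φ(8)) = (0,1) ∈ E(G2) ✓
  (1,4) → (φ(1),φ(4)) = (2,4) ∈ E(G2) ✓
  (1,7) → (φ(1),φ(7)) = (2,5) ∈ E(G2) ✓
  (1,8) → (φ(1),φ(8)) = (1,2) ∈ E(G2) ✓
  (2,3) → (φ(2),φ(3)) = (3,8) ∈ E(G2) ✓
  (2,5) → (φ(2),φ(5)) = (3,7) ∈ E(G2) ✓
  (3,5) → (φ(3),φ(5)) = (7,8) ∈ E(G2) ✓
  (3,8) → (φ(3),φ(8)) = (1,8) ∈ E(G2) ✓
  (4,6) → (φ(4),φ(6)) = (4,6) ∈ E(G2) ✓
  (4,7) → (φ(4),φ(7)) = (4,5) ∈ E(G2) ✓
  (4,8) → (φ(4),φ(8)) = (1,4) ∈ E(G2) ✓
  (5,7) → (φ(5),φ(7)) = (5,7) ∈ E(G2) ✓
  (6,8) → (φ(6),φ(8)) = (1,6) ∈ E(G2) ✓
  (7,8) → (φ(7),φ(8)) = (1,5) ∈ E(G2) ✓
All 19 edges of G1 map to edges of G2, and |E(G1)| = |E(G2)| = 19, so φ is a bijection on edges as well as vertices. Hence G1 ≅ G2.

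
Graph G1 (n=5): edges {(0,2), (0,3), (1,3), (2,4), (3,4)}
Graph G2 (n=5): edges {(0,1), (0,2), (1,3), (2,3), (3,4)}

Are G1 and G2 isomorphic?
Yes, isomorphic

The graphs are isomorphic.
One valid mapping φ: V(G1) → V(G2): 0→2, 1→4, 2→0, 3→3, 4→1

Verify φ preserves adjacency — for each edge of G1, its image is an edge of G2:
  (0,2) → (φ(0),φ(2)) = (0,2) ∈ E(G2) ✓
  (0,3) → (φ(0),φ(3)) = (2,3) ∈ E(G2) ✓
  (1,3) → (φ(1),φ(3)) = (3,4) ∈ E(G2) ✓
  (2,4) → (φ(2),φ(4)) = (0,1) ∈ E(G2) ✓
  (3,4) → (φ(3),φ(4)) = (1,3) ∈ E(G2) ✓
All 5 edges of G1 map to edges of G2, and |E(G1)| = |E(G2)| = 5, so φ is a bijection on edges as well as vertices. Hence G1 ≅ G2.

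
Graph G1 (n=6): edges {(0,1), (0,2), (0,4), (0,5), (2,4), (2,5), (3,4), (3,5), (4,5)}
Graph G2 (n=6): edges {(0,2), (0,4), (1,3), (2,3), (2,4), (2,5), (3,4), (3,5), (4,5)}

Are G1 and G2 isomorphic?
Yes, isomorphic

The graphs are isomorphic.
One valid mapping φ: V(G1) → V(G2): 0→3, 1→1, 2→5, 3→0, 4→4, 5→2

Verify φ preserves adjacency — for each edge of G1, its image is an edge of G2:
  (0,1) → (φ(0),φ(1)) = (1,3) ∈ E(G2) ✓
  (0,2) → (φ(0),φ(2)) = (3,5) ∈ E(G2) ✓
  (0,4) → (φ(0),φ(4)) = (3,4) ∈ E(G2) ✓
  (0,5) → (φ(0),φ(5)) = (2,3) ∈ E(G2) ✓
  (2,4) → (φ(2),φ(4)) = (4,5) ∈ E(G2) ✓
  (2,5) → (φ(2),φ(5)) = (2,5) ∈ E(G2) ✓
  (3,4) → (φ(3),φ(4)) = (0,4) ∈ E(G2) ✓
  (3,5) → (φ(3),φ(5)) = (0,2) ∈ E(G2) ✓
  (4,5) → (φ(4),φ(5)) = (2,4) ∈ E(G2) ✓
All 9 edges of G1 map to edges of G2, and |E(G1)| = |E(G2)| = 9, so φ is a bijection on edges as well as vertices. Hence G1 ≅ G2.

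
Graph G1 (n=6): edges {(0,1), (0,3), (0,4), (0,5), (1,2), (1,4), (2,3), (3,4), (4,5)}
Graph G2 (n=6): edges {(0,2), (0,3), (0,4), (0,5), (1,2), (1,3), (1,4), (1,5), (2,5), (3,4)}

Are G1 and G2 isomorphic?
No, not isomorphic

The graphs are NOT isomorphic.

Counting triangles (3-cliques): G1 has 3, G2 has 4.
Triangle count is an isomorphism invariant, so differing triangle counts rule out isomorphism.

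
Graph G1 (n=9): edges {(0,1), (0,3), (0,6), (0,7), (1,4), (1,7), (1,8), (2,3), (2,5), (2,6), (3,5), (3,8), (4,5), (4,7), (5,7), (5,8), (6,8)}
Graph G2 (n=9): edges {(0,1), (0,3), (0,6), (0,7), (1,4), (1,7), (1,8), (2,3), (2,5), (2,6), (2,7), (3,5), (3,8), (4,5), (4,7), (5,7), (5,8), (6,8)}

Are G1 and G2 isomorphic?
No, not isomorphic

The graphs are NOT isomorphic.

Counting edges: G1 has 17 edge(s); G2 has 18 edge(s).
Edge count is an isomorphism invariant (a bijection on vertices induces a bijection on edges), so differing edge counts rule out isomorphism.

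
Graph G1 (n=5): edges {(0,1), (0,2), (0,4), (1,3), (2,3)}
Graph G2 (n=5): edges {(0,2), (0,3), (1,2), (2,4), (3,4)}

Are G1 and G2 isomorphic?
Yes, isomorphic

The graphs are isomorphic.
One valid mapping φ: V(G1) → V(G2): 0→2, 1→0, 2→4, 3→3, 4→1

Verify φ preserves adjacency — for each edge of G1, its image is an edge of G2:
  (0,1) → (φ(0),φ(1)) = (0,2) ∈ E(G2) ✓
  (0,2) → (φ(0),φ(2)) = (2,4) ∈ E(G2) ✓
  (0,4) → (φ(0),φ(4)) = (1,2) ∈ E(G2) ✓
  (1,3) → (φ(1),φ(3)) = (0,3) ∈ E(G2) ✓
  (2,3) → (φ(2),φ(3)) = (3,4) ∈ E(G2) ✓
All 5 edges of G1 map to edges of G2, and |E(G1)| = |E(G2)| = 5, so φ is a bijection on edges as well as vertices. Hence G1 ≅ G2.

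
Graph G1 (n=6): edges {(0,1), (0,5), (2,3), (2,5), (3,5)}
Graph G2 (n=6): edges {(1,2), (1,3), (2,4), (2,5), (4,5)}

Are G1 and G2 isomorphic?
Yes, isomorphic

The graphs are isomorphic.
One valid mapping φ: V(G1) → V(G2): 0→1, 1→3, 2→4, 3→5, 4→0, 5→2

Verify φ preserves adjacency — for each edge of G1, its image is an edge of G2:
  (0,1) → (φ(0),φ(1)) = (1,3) ∈ E(G2) ✓
  (0,5) → (φ(0),φ(5)) = (1,2) ∈ E(G2) ✓
  (2,3) → (φ(2),φ(3)) = (4,5) ∈ E(G2) ✓
  (2,5) → (φ(2),φ(5)) = (2,4) ∈ E(G2) ✓
  (3,5) → (φ(3),φ(5)) = (2,5) ∈ E(G2) ✓
All 5 edges of G1 map to edges of G2, and |E(G1)| = |E(G2)| = 5, so φ is a bijection on edges as well as vertices. Hence G1 ≅ G2.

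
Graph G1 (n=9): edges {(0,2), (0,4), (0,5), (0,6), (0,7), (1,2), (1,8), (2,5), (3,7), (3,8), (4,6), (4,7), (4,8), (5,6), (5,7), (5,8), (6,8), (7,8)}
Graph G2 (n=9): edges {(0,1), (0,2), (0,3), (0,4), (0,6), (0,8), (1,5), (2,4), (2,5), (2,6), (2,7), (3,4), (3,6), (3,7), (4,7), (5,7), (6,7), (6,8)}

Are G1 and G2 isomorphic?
Yes, isomorphic

The graphs are isomorphic.
One valid mapping φ: V(G1) → V(G2): 0→7, 1→1, 2→5, 3→8, 4→3, 5→2, 6→4, 7→6, 8→0

Verify φ preserves adjacency — for each edge of G1, its image is an edge of G2:
  (0,2) → (φ(0),φ(2)) = (5,7) ∈ E(G2) ✓
  (0,4) → (φ(0),φ(4)) = (3,7) ∈ E(G2) ✓
  (0,5) → (φ(0),φ(5)) = (2,7) ∈ E(G2) ✓
  (0,6) → (φ(0),φ(6)) = (4,7) ∈ E(G2) ✓
  (0,7) → (φ(0),φ(7)) = (6,7) ∈ E(G2) ✓
  (1,2) → (φ(1),φ(2)) = (1,5) ∈ E(G2) ✓
  (1,8) → (φ(1),φ(8)) = (0,1) ∈ E(G2) ✓
  (2,5) → (φ(2),φ(5)) = (2,5) ∈ E(G2) ✓
  (3,7) → (φ(3),φ(7)) = (6,8) ∈ E(G2) ✓
  (3,8) → (φ(3),φ(8)) = (0,8) ∈ E(G2) ✓
  (4,6) → (φ(4),φ(6)) = (3,4) ∈ E(G2) ✓
  (4,7) → (φ(4),φ(7)) = (3,6) ∈ E(G2) ✓
  (4,8) → (φ(4),φ(8)) = (0,3) ∈ E(G2) ✓
  (5,6) → (φ(5),φ(6)) = (2,4) ∈ E(G2) ✓
  (5,7) → (φ(5),φ(7)) = (2,6) ∈ E(G2) ✓
  (5,8) → (φ(5),φ(8)) = (0,2) ∈ E(G2) ✓
  (6,8) → (φ(6),φ(8)) = (0,4) ∈ E(G2) ✓
  (7,8) → (φ(7),φ(8)) = (0,6) ∈ E(G2) ✓
All 18 edges of G1 map to edges of G2, and |E(G1)| = |E(G2)| = 18, so φ is a bijection on edges as well as vertices. Hence G1 ≅ G2.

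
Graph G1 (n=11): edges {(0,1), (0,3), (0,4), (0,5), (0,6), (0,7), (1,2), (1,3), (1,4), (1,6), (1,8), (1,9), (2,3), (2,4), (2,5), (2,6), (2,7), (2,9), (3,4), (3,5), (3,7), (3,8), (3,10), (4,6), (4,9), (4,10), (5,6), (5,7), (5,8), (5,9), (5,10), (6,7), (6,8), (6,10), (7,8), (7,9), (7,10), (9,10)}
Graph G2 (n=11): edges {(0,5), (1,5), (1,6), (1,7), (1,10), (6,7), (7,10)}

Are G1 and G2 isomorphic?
No, not isomorphic

The graphs are NOT isomorphic.

Connected components of G1: 1 component(s) with vertex sets [[0, 1, 2, 3, 4, 5, 6, 7, 8, 9, 10]], sizes [11].
Connected components of G2: 6 component(s) with vertex sets [[2], [3], [4], [8], [9], [0, 1, 5, 6, 7, 10]], sizes [1, 1, 1, 1, 1, 6].
The number of connected components (and the multiset of component sizes) is an isomorphism invariant — an isomorphism maps each component of G1 bijectively onto a component of G2. Since G1 has 1 component(s) and G2 has 6, they cannot be isomorphic.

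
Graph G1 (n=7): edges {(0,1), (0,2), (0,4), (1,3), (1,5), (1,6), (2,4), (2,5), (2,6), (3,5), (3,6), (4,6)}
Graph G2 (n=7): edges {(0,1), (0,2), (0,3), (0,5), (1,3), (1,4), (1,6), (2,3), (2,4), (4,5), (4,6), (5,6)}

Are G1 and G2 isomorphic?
Yes, isomorphic

The graphs are isomorphic.
One valid mapping φ: V(G1) → V(G2): 0→5, 1→0, 2→4, 3→3, 4→6, 5→2, 6→1

Verify φ preserves adjacency — for each edge of G1, its image is an edge of G2:
  (0,1) → (φ(0),φ(1)) = (0,5) ∈ E(G2) ✓
  (0,2) → (φ(0),φ(2)) = (4,5) ∈ E(G2) ✓
  (0,4) → (φ(0),φ(4)) = (5,6) ∈ E(G2) ✓
  (1,3) → (φ(1),φ(3)) = (0,3) ∈ E(G2) ✓
  (1,5) → (φ(1),φ(5)) = (0,2) ∈ E(G2) ✓
  (1,6) → (φ(1),φ(6)) = (0,1) ∈ E(G2) ✓
  (2,4) → (φ(2),φ(4)) = (4,6) ∈ E(G2) ✓
  (2,5) → (φ(2),φ(5)) = (2,4) ∈ E(G2) ✓
  (2,6) → (φ(2),φ(6)) = (1,4) ∈ E(G2) ✓
  (3,5) → (φ(3),φ(5)) = (2,3) ∈ E(G2) ✓
  (3,6) → (φ(3),φ(6)) = (1,3) ∈ E(G2) ✓
  (4,6) → (φ(4),φ(6)) = (1,6) ∈ E(G2) ✓
All 12 edges of G1 map to edges of G2, and |E(G1)| = |E(G2)| = 12, so φ is a bijection on edges as well as vertices. Hence G1 ≅ G2.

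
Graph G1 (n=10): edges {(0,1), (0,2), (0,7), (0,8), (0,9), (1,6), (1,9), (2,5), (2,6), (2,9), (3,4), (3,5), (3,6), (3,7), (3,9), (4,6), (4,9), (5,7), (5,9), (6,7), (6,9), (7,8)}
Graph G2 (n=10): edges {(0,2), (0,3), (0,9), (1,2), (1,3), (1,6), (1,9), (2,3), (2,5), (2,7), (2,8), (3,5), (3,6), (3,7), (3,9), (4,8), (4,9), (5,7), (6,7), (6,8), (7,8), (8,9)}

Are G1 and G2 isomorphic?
Yes, isomorphic

The graphs are isomorphic.
One valid mapping φ: V(G1) → V(G2): 0→9, 1→0, 2→1, 3→7, 4→5, 5→6, 6→2, 7→8, 8→4, 9→3

Verify φ preserves adjacency — for each edge of G1, its image is an edge of G2:
  (0,1) → (φ(0),φ(1)) = (0,9) ∈ E(G2) ✓
  (0,2) → (φ(0),φ(2)) = (1,9) ∈ E(G2) ✓
  (0,7) → (φ(0),φ(7)) = (8,9) ∈ E(G2) ✓
  (0,8) → (φ(0),φ(8)) = (4,9) ∈ E(G2) ✓
  (0,9) → (φ(0),φ(9)) = (3,9) ∈ E(G2) ✓
  (1,6) → (φ(1),φ(6)) = (0,2) ∈ E(G2) ✓
  (1,9) → (φ(1),φ(9)) = (0,3) ∈ E(G2) ✓
  (2,5) → (φ(2),φ(5)) = (1,6) ∈ E(G2) ✓
  (2,6) → (φ(2),φ(6)) = (1,2) ∈ E(G2) ✓
  (2,9) → (φ(2),φ(9)) = (1,3) ∈ E(G2) ✓
  (3,4) → (φ(3),φ(4)) = (5,7) ∈ E(G2) ✓
  (3,5) → (φ(3),φ(5)) = (6,7) ∈ E(G2) ✓
  (3,6) → (φ(3),φ(6)) = (2,7) ∈ E(G2) ✓
  (3,7) → (φ(3),φ(7)) = (7,8) ∈ E(G2) ✓
  (3,9) → (φ(3),φ(9)) = (3,7) ∈ E(G2) ✓
  (4,6) → (φ(4),φ(6)) = (2,5) ∈ E(G2) ✓
  (4,9) → (φ(4),φ(9)) = (3,5) ∈ E(G2) ✓
  (5,7) → (φ(5),φ(7)) = (6,8) ∈ E(G2) ✓
  (5,9) → (φ(5),φ(9)) = (3,6) ∈ E(G2) ✓
  (6,7) → (φ(6),φ(7)) = (2,8) ∈ E(G2) ✓
  (6,9) → (φ(6),φ(9)) = (2,3) ∈ E(G2) ✓
  (7,8) → (φ(7),φ(8)) = (4,8) ∈ E(G2) ✓
All 22 edges of G1 map to edges of G2, and |E(G1)| = |E(G2)| = 22, so φ is a bijection on edges as well as vertices. Hence G1 ≅ G2.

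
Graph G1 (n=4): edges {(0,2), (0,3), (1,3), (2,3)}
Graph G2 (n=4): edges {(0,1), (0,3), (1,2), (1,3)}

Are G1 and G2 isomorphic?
Yes, isomorphic

The graphs are isomorphic.
One valid mapping φ: V(G1) → V(G2): 0→3, 1→2, 2→0, 3→1

Verify φ preserves adjacency — for each edge of G1, its image is an edge of G2:
  (0,2) → (φ(0),φ(2)) = (0,3) ∈ E(G2) ✓
  (0,3) → (φ(0),φ(3)) = (1,3) ∈ E(G2) ✓
  (1,3) → (φ(1),φ(3)) = (1,2) ∈ E(G2) ✓
  (2,3) → (φ(2),φ(3)) = (0,1) ∈ E(G2) ✓
All 4 edges of G1 map to edges of G2, and |E(G1)| = |E(G2)| = 4, so φ is a bijection on edges as well as vertices. Hence G1 ≅ G2.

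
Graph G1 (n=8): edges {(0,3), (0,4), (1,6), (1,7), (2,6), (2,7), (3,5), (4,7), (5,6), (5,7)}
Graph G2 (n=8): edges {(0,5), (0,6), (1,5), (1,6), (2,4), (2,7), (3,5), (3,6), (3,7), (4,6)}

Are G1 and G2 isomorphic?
Yes, isomorphic

The graphs are isomorphic.
One valid mapping φ: V(G1) → V(G2): 0→2, 1→1, 2→0, 3→7, 4→4, 5→3, 6→5, 7→6

Verify φ preserves adjacency — for each edge of G1, its image is an edge of G2:
  (0,3) → (φ(0),φ(3)) = (2,7) ∈ E(G2) ✓
  (0,4) → (φ(0),φ(4)) = (2,4) ∈ E(G2) ✓
  (1,6) → (φ(1),φ(6)) = (1,5) ∈ E(G2) ✓
  (1,7) → (φ(1),φ(7)) = (1,6) ∈ E(G2) ✓
  (2,6) → (φ(2),φ(6)) = (0,5) ∈ E(G2) ✓
  (2,7) → (φ(2),φ(7)) = (0,6) ∈ E(G2) ✓
  (3,5) → (φ(3),φ(5)) = (3,7) ∈ E(G2) ✓
  (4,7) → (φ(4),φ(7)) = (4,6) ∈ E(G2) ✓
  (5,6) → (φ(5),φ(6)) = (3,5) ∈ E(G2) ✓
  (5,7) → (φ(5),φ(7)) = (3,6) ∈ E(G2) ✓
All 10 edges of G1 map to edges of G2, and |E(G1)| = |E(G2)| = 10, so φ is a bijection on edges as well as vertices. Hence G1 ≅ G2.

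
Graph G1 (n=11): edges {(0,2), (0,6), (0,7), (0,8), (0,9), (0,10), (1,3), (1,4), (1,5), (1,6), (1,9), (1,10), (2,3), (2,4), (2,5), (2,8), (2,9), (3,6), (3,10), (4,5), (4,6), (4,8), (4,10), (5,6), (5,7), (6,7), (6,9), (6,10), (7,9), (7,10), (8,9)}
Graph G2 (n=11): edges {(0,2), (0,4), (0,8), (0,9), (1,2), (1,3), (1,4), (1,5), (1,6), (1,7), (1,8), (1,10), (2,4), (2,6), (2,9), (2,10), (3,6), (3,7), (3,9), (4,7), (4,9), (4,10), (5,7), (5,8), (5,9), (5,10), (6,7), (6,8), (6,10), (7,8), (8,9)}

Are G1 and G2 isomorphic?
Yes, isomorphic

The graphs are isomorphic.
One valid mapping φ: V(G1) → V(G2): 0→2, 1→7, 2→9, 3→3, 4→8, 5→5, 6→1, 7→10, 8→0, 9→4, 10→6

Verify φ preserves adjacency — for each edge of G1, its image is an edge of G2:
  (0,2) → (φ(0),φ(2)) = (2,9) ∈ E(G2) ✓
  (0,6) → (φ(0),φ(6)) = (1,2) ∈ E(G2) ✓
  (0,7) → (φ(0),φ(7)) = (2,10) ∈ E(G2) ✓
  (0,8) → (φ(0),φ(8)) = (0,2) ∈ E(G2) ✓
  (0,9) → (φ(0),φ(9)) = (2,4) ∈ E(G2) ✓
  (0,10) → (φ(0),φ(10)) = (2,6) ∈ E(G2) ✓
  (1,3) → (φ(1),φ(3)) = (3,7) ∈ E(G2) ✓
  (1,4) → (φ(1),φ(4)) = (7,8) ∈ E(G2) ✓
  (1,5) → (φ(1),φ(5)) = (5,7) ∈ E(G2) ✓
  (1,6) → (φ(1),φ(6)) = (1,7) ∈ E(G2) ✓
  (1,9) → (φ(1),φ(9)) = (4,7) ∈ E(G2) ✓
  (1,10) → (φ(1),φ(10)) = (6,7) ∈ E(G2) ✓
  (2,3) → (φ(2),φ(3)) = (3,9) ∈ E(G2) ✓
  (2,4) → (φ(2),φ(4)) = (8,9) ∈ E(G2) ✓
  (2,5) → (φ(2),φ(5)) = (5,9) ∈ E(G2) ✓
  (2,8) → (φ(2),φ(8)) = (0,9) ∈ E(G2) ✓
  (2,9) → (φ(2),φ(9)) = (4,9) ∈ E(G2) ✓
  (3,6) → (φ(3),φ(6)) = (1,3) ∈ E(G2) ✓
  (3,10) → (φ(3),φ(10)) = (3,6) ∈ E(G2) ✓
  (4,5) → (φ(4),φ(5)) = (5,8) ∈ E(G2) ✓
  (4,6) → (φ(4),φ(6)) = (1,8) ∈ E(G2) ✓
  (4,8) → (φ(4),φ(8)) = (0,8) ∈ E(G2) ✓
  (4,10) → (φ(4),φ(10)) = (6,8) ∈ E(G2) ✓
  (5,6) → (φ(5),φ(6)) = (1,5) ∈ E(G2) ✓
  (5,7) → (φ(5),φ(7)) = (5,10) ∈ E(G2) ✓
  (6,7) → (φ(6),φ(7)) = (1,10) ∈ E(G2) ✓
  (6,9) → (φ(6),φ(9)) = (1,4) ∈ E(G2) ✓
  (6,10) → (φ(6),φ(10)) = (1,6) ∈ E(G2) ✓
  (7,9) → (φ(7),φ(9)) = (4,10) ∈ E(G2) ✓
  (7,10) → (φ(7),φ(10)) = (6,10) ∈ E(G2) ✓
  (8,9) → (φ(8),φ(9)) = (0,4) ∈ E(G2) ✓
All 31 edges of G1 map to edges of G2, and |E(G1)| = |E(G2)| = 31, so φ is a bijection on edges as well as vertices. Hence G1 ≅ G2.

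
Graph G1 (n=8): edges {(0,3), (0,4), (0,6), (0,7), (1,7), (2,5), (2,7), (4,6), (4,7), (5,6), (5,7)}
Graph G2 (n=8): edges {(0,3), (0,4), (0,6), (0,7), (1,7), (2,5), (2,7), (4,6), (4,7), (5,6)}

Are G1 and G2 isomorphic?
No, not isomorphic

The graphs are NOT isomorphic.

Counting edges: G1 has 11 edge(s); G2 has 10 edge(s).
Edge count is an isomorphism invariant (a bijection on vertices induces a bijection on edges), so differing edge counts rule out isomorphism.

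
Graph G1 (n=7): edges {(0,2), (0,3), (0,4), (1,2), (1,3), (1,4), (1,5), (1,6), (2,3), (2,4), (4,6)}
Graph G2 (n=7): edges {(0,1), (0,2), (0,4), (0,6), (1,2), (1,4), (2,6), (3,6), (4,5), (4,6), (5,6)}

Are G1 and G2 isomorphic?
Yes, isomorphic

The graphs are isomorphic.
One valid mapping φ: V(G1) → V(G2): 0→1, 1→6, 2→0, 3→2, 4→4, 5→3, 6→5

Verify φ preserves adjacency — for each edge of G1, its image is an edge of G2:
  (0,2) → (φ(0),φ(2)) = (0,1) ∈ E(G2) ✓
  (0,3) → (φ(0),φ(3)) = (1,2) ∈ E(G2) ✓
  (0,4) → (φ(0),φ(4)) = (1,4) ∈ E(G2) ✓
  (1,2) → (φ(1),φ(2)) = (0,6) ∈ E(G2) ✓
  (1,3) → (φ(1),φ(3)) = (2,6) ∈ E(G2) ✓
  (1,4) → (φ(1),φ(4)) = (4,6) ∈ E(G2) ✓
  (1,5) → (φ(1),φ(5)) = (3,6) ∈ E(G2) ✓
  (1,6) → (φ(1),φ(6)) = (5,6) ∈ E(G2) ✓
  (2,3) → (φ(2),φ(3)) = (0,2) ∈ E(G2) ✓
  (2,4) → (φ(2),φ(4)) = (0,4) ∈ E(G2) ✓
  (4,6) → (φ(4),φ(6)) = (4,5) ∈ E(G2) ✓
All 11 edges of G1 map to edges of G2, and |E(G1)| = |E(G2)| = 11, so φ is a bijection on edges as well as vertices. Hence G1 ≅ G2.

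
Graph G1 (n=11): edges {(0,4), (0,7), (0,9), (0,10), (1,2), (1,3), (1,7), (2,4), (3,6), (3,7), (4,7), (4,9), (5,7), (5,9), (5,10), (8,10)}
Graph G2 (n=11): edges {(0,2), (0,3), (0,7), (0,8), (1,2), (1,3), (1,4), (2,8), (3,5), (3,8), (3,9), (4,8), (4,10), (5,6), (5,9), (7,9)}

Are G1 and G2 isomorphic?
Yes, isomorphic

The graphs are isomorphic.
One valid mapping φ: V(G1) → V(G2): 0→8, 1→9, 2→7, 3→5, 4→0, 5→1, 6→6, 7→3, 8→10, 9→2, 10→4

Verify φ preserves adjacency — for each edge of G1, its image is an edge of G2:
  (0,4) → (φ(0),φ(4)) = (0,8) ∈ E(G2) ✓
  (0,7) → (φ(0),φ(7)) = (3,8) ∈ E(G2) ✓
  (0,9) → (φ(0),φ(9)) = (2,8) ∈ E(G2) ✓
  (0,10) → (φ(0),φ(10)) = (4,8) ∈ E(G2) ✓
  (1,2) → (φ(1),φ(2)) = (7,9) ∈ E(G2) ✓
  (1,3) → (φ(1),φ(3)) = (5,9) ∈ E(G2) ✓
  (1,7) → (φ(1),φ(7)) = (3,9) ∈ E(G2) ✓
  (2,4) → (φ(2),φ(4)) = (0,7) ∈ E(G2) ✓
  (3,6) → (φ(3),φ(6)) = (5,6) ∈ E(G2) ✓
  (3,7) → (φ(3),φ(7)) = (3,5) ∈ E(G2) ✓
  (4,7) → (φ(4),φ(7)) = (0,3) ∈ E(G2) ✓
  (4,9) → (φ(4),φ(9)) = (0,2) ∈ E(G2) ✓
  (5,7) → (φ(5),φ(7)) = (1,3) ∈ E(G2) ✓
  (5,9) → (φ(5),φ(9)) = (1,2) ∈ E(G2) ✓
  (5,10) → (φ(5),φ(10)) = (1,4) ∈ E(G2) ✓
  (8,10) → (φ(8),φ(10)) = (4,10) ∈ E(G2) ✓
All 16 edges of G1 map to edges of G2, and |E(G1)| = |E(G2)| = 16, so φ is a bijection on edges as well as vertices. Hence G1 ≅ G2.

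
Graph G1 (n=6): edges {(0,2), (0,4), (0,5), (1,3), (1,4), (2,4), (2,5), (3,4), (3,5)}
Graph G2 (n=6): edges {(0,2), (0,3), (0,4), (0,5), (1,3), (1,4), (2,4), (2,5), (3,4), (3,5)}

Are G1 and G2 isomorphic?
No, not isomorphic

The graphs are NOT isomorphic.

Counting edges: G1 has 9 edge(s); G2 has 10 edge(s).
Edge count is an isomorphism invariant (a bijection on vertices induces a bijection on edges), so differing edge counts rule out isomorphism.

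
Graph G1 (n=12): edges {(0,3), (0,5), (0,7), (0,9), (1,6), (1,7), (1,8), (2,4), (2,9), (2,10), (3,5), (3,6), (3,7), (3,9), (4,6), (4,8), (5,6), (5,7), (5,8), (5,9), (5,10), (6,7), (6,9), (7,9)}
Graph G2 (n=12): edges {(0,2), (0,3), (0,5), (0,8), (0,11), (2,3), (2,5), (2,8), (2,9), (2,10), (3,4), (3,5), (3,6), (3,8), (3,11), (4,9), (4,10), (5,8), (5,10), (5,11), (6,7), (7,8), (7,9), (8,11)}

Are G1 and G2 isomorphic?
Yes, isomorphic

The graphs are isomorphic.
One valid mapping φ: V(G1) → V(G2): 0→11, 1→10, 2→7, 3→0, 4→9, 5→3, 6→2, 7→5, 8→4, 9→8, 10→6, 11→1

Verify φ preserves adjacency — for each edge of G1, its image is an edge of G2:
  (0,3) → (φ(0),φ(3)) = (0,11) ∈ E(G2) ✓
  (0,5) → (φ(0),φ(5)) = (3,11) ∈ E(G2) ✓
  (0,7) → (φ(0),φ(7)) = (5,11) ∈ E(G2) ✓
  (0,9) → (φ(0),φ(9)) = (8,11) ∈ E(G2) ✓
  (1,6) → (φ(1),φ(6)) = (2,10) ∈ E(G2) ✓
  (1,7) → (φ(1),φ(7)) = (5,10) ∈ E(G2) ✓
  (1,8) → (φ(1),φ(8)) = (4,10) ∈ E(G2) ✓
  (2,4) → (φ(2),φ(4)) = (7,9) ∈ E(G2) ✓
  (2,9) → (φ(2),φ(9)) = (7,8) ∈ E(G2) ✓
  (2,10) → (φ(2),φ(10)) = (6,7) ∈ E(G2) ✓
  (3,5) → (φ(3),φ(5)) = (0,3) ∈ E(G2) ✓
  (3,6) → (φ(3),φ(6)) = (0,2) ∈ E(G2) ✓
  (3,7) → (φ(3),φ(7)) = (0,5) ∈ E(G2) ✓
  (3,9) → (φ(3),φ(9)) = (0,8) ∈ E(G2) ✓
  (4,6) → (φ(4),φ(6)) = (2,9) ∈ E(G2) ✓
  (4,8) → (φ(4),φ(8)) = (4,9) ∈ E(G2) ✓
  (5,6) → (φ(5),φ(6)) = (2,3) ∈ E(G2) ✓
  (5,7) → (φ(5),φ(7)) = (3,5) ∈ E(G2) ✓
  (5,8) → (φ(5),φ(8)) = (3,4) ∈ E(G2) ✓
  (5,9) → (φ(5),φ(9)) = (3,8) ∈ E(G2) ✓
  (5,10) → (φ(5),φ(10)) = (3,6) ∈ E(G2) ✓
  (6,7) → (φ(6),φ(7)) = (2,5) ∈ E(G2) ✓
  (6,9) → (φ(6),φ(9)) = (2,8) ∈ E(G2) ✓
  (7,9) → (φ(7),φ(9)) = (5,8) ∈ E(G2) ✓
All 24 edges of G1 map to edges of G2, and |E(G1)| = |E(G2)| = 24, so φ is a bijection on edges as well as vertices. Hence G1 ≅ G2.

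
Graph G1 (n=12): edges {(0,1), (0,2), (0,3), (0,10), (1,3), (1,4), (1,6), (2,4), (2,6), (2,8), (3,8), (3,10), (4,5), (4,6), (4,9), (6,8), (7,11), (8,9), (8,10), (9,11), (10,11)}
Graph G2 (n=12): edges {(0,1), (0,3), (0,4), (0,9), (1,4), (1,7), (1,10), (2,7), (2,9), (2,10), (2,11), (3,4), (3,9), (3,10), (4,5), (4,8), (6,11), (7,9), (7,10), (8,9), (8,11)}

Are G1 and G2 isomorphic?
Yes, isomorphic

The graphs are isomorphic.
One valid mapping φ: V(G1) → V(G2): 0→10, 1→1, 2→3, 3→7, 4→4, 5→5, 6→0, 7→6, 8→9, 9→8, 10→2, 11→11

Verify φ preserves adjacency — for each edge of G1, its image is an edge of G2:
  (0,1) → (φ(0),φ(1)) = (1,10) ∈ E(G2) ✓
  (0,2) → (φ(0),φ(2)) = (3,10) ∈ E(G2) ✓
  (0,3) → (φ(0),φ(3)) = (7,10) ∈ E(G2) ✓
  (0,10) → (φ(0),φ(10)) = (2,10) ∈ E(G2) ✓
  (1,3) → (φ(1),φ(3)) = (1,7) ∈ E(G2) ✓
  (1,4) → (φ(1),φ(4)) = (1,4) ∈ E(G2) ✓
  (1,6) → (φ(1),φ(6)) = (0,1) ∈ E(G2) ✓
  (2,4) → (φ(2),φ(4)) = (3,4) ∈ E(G2) ✓
  (2,6) → (φ(2),φ(6)) = (0,3) ∈ E(G2) ✓
  (2,8) → (φ(2),φ(8)) = (3,9) ∈ E(G2) ✓
  (3,8) → (φ(3),φ(8)) = (7,9) ∈ E(G2) ✓
  (3,10) → (φ(3),φ(10)) = (2,7) ∈ E(G2) ✓
  (4,5) → (φ(4),φ(5)) = (4,5) ∈ E(G2) ✓
  (4,6) → (φ(4),φ(6)) = (0,4) ∈ E(G2) ✓
  (4,9) → (φ(4),φ(9)) = (4,8) ∈ E(G2) ✓
  (6,8) → (φ(6),φ(8)) = (0,9) ∈ E(G2) ✓
  (7,11) → (φ(7),φ(11)) = (6,11) ∈ E(G2) ✓
  (8,9) → (φ(8),φ(9)) = (8,9) ∈ E(G2) ✓
  (8,10) → (φ(8),φ(10)) = (2,9) ∈ E(G2) ✓
  (9,11) → (φ(9),φ(11)) = (8,11) ∈ E(G2) ✓
  (10,11) → (φ(10),φ(11)) = (2,11) ∈ E(G2) ✓
All 21 edges of G1 map to edges of G2, and |E(G1)| = |E(G2)| = 21, so φ is a bijection on edges as well as vertices. Hence G1 ≅ G2.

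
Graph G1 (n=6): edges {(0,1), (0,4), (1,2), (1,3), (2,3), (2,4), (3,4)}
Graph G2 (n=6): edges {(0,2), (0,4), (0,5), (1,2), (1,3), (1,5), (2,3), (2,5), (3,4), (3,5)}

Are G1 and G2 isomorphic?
No, not isomorphic

The graphs are NOT isomorphic.

Counting triangles (3-cliques): G1 has 2, G2 has 5.
Triangle count is an isomorphism invariant, so differing triangle counts rule out isomorphism.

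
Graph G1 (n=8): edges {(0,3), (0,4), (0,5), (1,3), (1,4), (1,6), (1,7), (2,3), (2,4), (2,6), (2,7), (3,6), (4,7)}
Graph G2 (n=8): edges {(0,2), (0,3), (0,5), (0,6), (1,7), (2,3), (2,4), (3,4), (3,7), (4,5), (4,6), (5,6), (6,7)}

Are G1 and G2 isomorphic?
Yes, isomorphic

The graphs are isomorphic.
One valid mapping φ: V(G1) → V(G2): 0→7, 1→0, 2→4, 3→6, 4→3, 5→1, 6→5, 7→2

Verify φ preserves adjacency — for each edge of G1, its image is an edge of G2:
  (0,3) → (φ(0),φ(3)) = (6,7) ∈ E(G2) ✓
  (0,4) → (φ(0),φ(4)) = (3,7) ∈ E(G2) ✓
  (0,5) → (φ(0),φ(5)) = (1,7) ∈ E(G2) ✓
  (1,3) → (φ(1),φ(3)) = (0,6) ∈ E(G2) ✓
  (1,4) → (φ(1),φ(4)) = (0,3) ∈ E(G2) ✓
  (1,6) → (φ(1),φ(6)) = (0,5) ∈ E(G2) ✓
  (1,7) → (φ(1),φ(7)) = (0,2) ∈ E(G2) ✓
  (2,3) → (φ(2),φ(3)) = (4,6) ∈ E(G2) ✓
  (2,4) → (φ(2),φ(4)) = (3,4) ∈ E(G2) ✓
  (2,6) → (φ(2),φ(6)) = (4,5) ∈ E(G2) ✓
  (2,7) → (φ(2),φ(7)) = (2,4) ∈ E(G2) ✓
  (3,6) → (φ(3),φ(6)) = (5,6) ∈ E(G2) ✓
  (4,7) → (φ(4),φ(7)) = (2,3) ∈ E(G2) ✓
All 13 edges of G1 map to edges of G2, and |E(G1)| = |E(G2)| = 13, so φ is a bijection on edges as well as vertices. Hence G1 ≅ G2.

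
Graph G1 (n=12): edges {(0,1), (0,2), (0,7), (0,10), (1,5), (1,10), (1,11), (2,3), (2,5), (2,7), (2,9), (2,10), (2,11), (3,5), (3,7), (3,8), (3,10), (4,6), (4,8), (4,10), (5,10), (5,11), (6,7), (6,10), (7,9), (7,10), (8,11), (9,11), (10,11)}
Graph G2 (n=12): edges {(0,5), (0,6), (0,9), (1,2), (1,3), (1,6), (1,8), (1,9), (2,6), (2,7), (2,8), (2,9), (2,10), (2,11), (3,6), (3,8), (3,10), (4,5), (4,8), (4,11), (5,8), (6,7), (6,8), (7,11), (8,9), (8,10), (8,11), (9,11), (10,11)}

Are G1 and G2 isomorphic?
Yes, isomorphic

The graphs are isomorphic.
One valid mapping φ: V(G1) → V(G2): 0→10, 1→3, 2→2, 3→9, 4→5, 5→1, 6→4, 7→11, 8→0, 9→7, 10→8, 11→6

Verify φ preserves adjacency — for each edge of G1, its image is an edge of G2:
  (0,1) → (φ(0),φ(1)) = (3,10) ∈ E(G2) ✓
  (0,2) → (φ(0),φ(2)) = (2,10) ∈ E(G2) ✓
  (0,7) → (φ(0),φ(7)) = (10,11) ∈ E(G2) ✓
  (0,10) → (φ(0),φ(10)) = (8,10) ∈ E(G2) ✓
  (1,5) → (φ(1),φ(5)) = (1,3) ∈ E(G2) ✓
  (1,10) → (φ(1),φ(10)) = (3,8) ∈ E(G2) ✓
  (1,11) → (φ(1),φ(11)) = (3,6) ∈ E(G2) ✓
  (2,3) → (φ(2),φ(3)) = (2,9) ∈ E(G2) ✓
  (2,5) → (φ(2),φ(5)) = (1,2) ∈ E(G2) ✓
  (2,7) → (φ(2),φ(7)) = (2,11) ∈ E(G2) ✓
  (2,9) → (φ(2),φ(9)) = (2,7) ∈ E(G2) ✓
  (2,10) → (φ(2),φ(10)) = (2,8) ∈ E(G2) ✓
  (2,11) → (φ(2),φ(11)) = (2,6) ∈ E(G2) ✓
  (3,5) → (φ(3),φ(5)) = (1,9) ∈ E(G2) ✓
  (3,7) → (φ(3),φ(7)) = (9,11) ∈ E(G2) ✓
  (3,8) → (φ(3),φ(8)) = (0,9) ∈ E(G2) ✓
  (3,10) → (φ(3),φ(10)) = (8,9) ∈ E(G2) ✓
  (4,6) → (φ(4),φ(6)) = (4,5) ∈ E(G2) ✓
  (4,8) → (φ(4),φ(8)) = (0,5) ∈ E(G2) ✓
  (4,10) → (φ(4),φ(10)) = (5,8) ∈ E(G2) ✓
  (5,10) → (φ(5),φ(10)) = (1,8) ∈ E(G2) ✓
  (5,11) → (φ(5),φ(11)) = (1,6) ∈ E(G2) ✓
  (6,7) → (φ(6),φ(7)) = (4,11) ∈ E(G2) ✓
  (6,10) → (φ(6),φ(10)) = (4,8) ∈ E(G2) ✓
  (7,9) → (φ(7),φ(9)) = (7,11) ∈ E(G2) ✓
  (7,10) → (φ(7),φ(10)) = (8,11) ∈ E(G2) ✓
  (8,11) → (φ(8),φ(11)) = (0,6) ∈ E(G2) ✓
  (9,11) → (φ(9),φ(11)) = (6,7) ∈ E(G2) ✓
  (10,11) → (φ(10),φ(11)) = (6,8) ∈ E(G2) ✓
All 29 edges of G1 map to edges of G2, and |E(G1)| = |E(G2)| = 29, so φ is a bijection on edges as well as vertices. Hence G1 ≅ G2.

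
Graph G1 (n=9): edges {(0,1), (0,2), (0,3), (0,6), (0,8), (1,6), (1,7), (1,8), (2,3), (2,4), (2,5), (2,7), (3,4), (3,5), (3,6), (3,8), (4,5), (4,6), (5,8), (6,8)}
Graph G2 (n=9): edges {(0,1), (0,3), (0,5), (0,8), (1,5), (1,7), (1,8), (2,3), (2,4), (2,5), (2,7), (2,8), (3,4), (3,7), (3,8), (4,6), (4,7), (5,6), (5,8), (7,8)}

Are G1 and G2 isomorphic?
Yes, isomorphic

The graphs are isomorphic.
One valid mapping φ: V(G1) → V(G2): 0→2, 1→4, 2→5, 3→8, 4→1, 5→0, 6→7, 7→6, 8→3

Verify φ preserves adjacency — for each edge of G1, its image is an edge of G2:
  (0,1) → (φ(0),φ(1)) = (2,4) ∈ E(G2) ✓
  (0,2) → (φ(0),φ(2)) = (2,5) ∈ E(G2) ✓
  (0,3) → (φ(0),φ(3)) = (2,8) ∈ E(G2) ✓
  (0,6) → (φ(0),φ(6)) = (2,7) ∈ E(G2) ✓
  (0,8) → (φ(0),φ(8)) = (2,3) ∈ E(G2) ✓
  (1,6) → (φ(1),φ(6)) = (4,7) ∈ E(G2) ✓
  (1,7) → (φ(1),φ(7)) = (4,6) ∈ E(G2) ✓
  (1,8) → (φ(1),φ(8)) = (3,4) ∈ E(G2) ✓
  (2,3) → (φ(2),φ(3)) = (5,8) ∈ E(G2) ✓
  (2,4) → (φ(2),φ(4)) = (1,5) ∈ E(G2) ✓
  (2,5) → (φ(2),φ(5)) = (0,5) ∈ E(G2) ✓
  (2,7) → (φ(2),φ(7)) = (5,6) ∈ E(G2) ✓
  (3,4) → (φ(3),φ(4)) = (1,8) ∈ E(G2) ✓
  (3,5) → (φ(3),φ(5)) = (0,8) ∈ E(G2) ✓
  (3,6) → (φ(3),φ(6)) = (7,8) ∈ E(G2) ✓
  (3,8) → (φ(3),φ(8)) = (3,8) ∈ E(G2) ✓
  (4,5) → (φ(4),φ(5)) = (0,1) ∈ E(G2) ✓
  (4,6) → (φ(4),φ(6)) = (1,7) ∈ E(G2) ✓
  (5,8) → (φ(5),φ(8)) = (0,3) ∈ E(G2) ✓
  (6,8) → (φ(6),φ(8)) = (3,7) ∈ E(G2) ✓
All 20 edges of G1 map to edges of G2, and |E(G1)| = |E(G2)| = 20, so φ is a bijection on edges as well as vertices. Hence G1 ≅ G2.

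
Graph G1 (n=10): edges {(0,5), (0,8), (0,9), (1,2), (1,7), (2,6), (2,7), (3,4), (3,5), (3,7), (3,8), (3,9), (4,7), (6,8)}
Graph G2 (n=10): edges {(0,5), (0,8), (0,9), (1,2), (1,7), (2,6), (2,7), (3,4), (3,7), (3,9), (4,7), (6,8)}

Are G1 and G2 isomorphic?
No, not isomorphic

The graphs are NOT isomorphic.

Counting edges: G1 has 14 edge(s); G2 has 12 edge(s).
Edge count is an isomorphism invariant (a bijection on vertices induces a bijection on edges), so differing edge counts rule out isomorphism.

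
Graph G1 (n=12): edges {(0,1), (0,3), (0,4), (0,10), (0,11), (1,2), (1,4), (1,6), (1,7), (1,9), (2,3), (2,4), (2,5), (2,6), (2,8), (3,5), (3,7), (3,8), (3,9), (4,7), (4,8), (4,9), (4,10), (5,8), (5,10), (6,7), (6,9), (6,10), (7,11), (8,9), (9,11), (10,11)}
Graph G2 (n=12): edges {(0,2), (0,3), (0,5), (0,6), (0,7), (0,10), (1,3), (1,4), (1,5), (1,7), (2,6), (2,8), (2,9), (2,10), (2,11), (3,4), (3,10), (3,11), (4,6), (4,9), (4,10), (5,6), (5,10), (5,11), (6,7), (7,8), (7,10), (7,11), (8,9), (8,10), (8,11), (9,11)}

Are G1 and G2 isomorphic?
Yes, isomorphic

The graphs are isomorphic.
One valid mapping φ: V(G1) → V(G2): 0→3, 1→0, 2→2, 3→11, 4→10, 5→9, 6→6, 7→5, 8→8, 9→7, 10→4, 11→1

Verify φ preserves adjacency — for each edge of G1, its image is an edge of G2:
  (0,1) → (φ(0),φ(1)) = (0,3) ∈ E(G2) ✓
  (0,3) → (φ(0),φ(3)) = (3,11) ∈ E(G2) ✓
  (0,4) → (φ(0),φ(4)) = (3,10) ∈ E(G2) ✓
  (0,10) → (φ(0),φ(10)) = (3,4) ∈ E(G2) ✓
  (0,11) → (φ(0),φ(11)) = (1,3) ∈ E(G2) ✓
  (1,2) → (φ(1),φ(2)) = (0,2) ∈ E(G2) ✓
  (1,4) → (φ(1),φ(4)) = (0,10) ∈ E(G2) ✓
  (1,6) → (φ(1),φ(6)) = (0,6) ∈ E(G2) ✓
  (1,7) → (φ(1),φ(7)) = (0,5) ∈ E(G2) ✓
  (1,9) → (φ(1),φ(9)) = (0,7) ∈ E(G2) ✓
  (2,3) → (φ(2),φ(3)) = (2,11) ∈ E(G2) ✓
  (2,4) → (φ(2),φ(4)) = (2,10) ∈ E(G2) ✓
  (2,5) → (φ(2),φ(5)) = (2,9) ∈ E(G2) ✓
  (2,6) → (φ(2),φ(6)) = (2,6) ∈ E(G2) ✓
  (2,8) → (φ(2),φ(8)) = (2,8) ∈ E(G2) ✓
  (3,5) → (φ(3),φ(5)) = (9,11) ∈ E(G2) ✓
  (3,7) → (φ(3),φ(7)) = (5,11) ∈ E(G2) ✓
  (3,8) → (φ(3),φ(8)) = (8,11) ∈ E(G2) ✓
  (3,9) → (φ(3),φ(9)) = (7,11) ∈ E(G2) ✓
  (4,7) → (φ(4),φ(7)) = (5,10) ∈ E(G2) ✓
  (4,8) → (φ(4),φ(8)) = (8,10) ∈ E(G2) ✓
  (4,9) → (φ(4),φ(9)) = (7,10) ∈ E(G2) ✓
  (4,10) → (φ(4),φ(10)) = (4,10) ∈ E(G2) ✓
  (5,8) → (φ(5),φ(8)) = (8,9) ∈ E(G2) ✓
  (5,10) → (φ(5),φ(10)) = (4,9) ∈ E(G2) ✓
  (6,7) → (φ(6),φ(7)) = (5,6) ∈ E(G2) ✓
  (6,9) → (φ(6),φ(9)) = (6,7) ∈ E(G2) ✓
  (6,10) → (φ(6),φ(10)) = (4,6) ∈ E(G2) ✓
  (7,11) → (φ(7),φ(11)) = (1,5) ∈ E(G2) ✓
  (8,9) → (φ(8),φ(9)) = (7,8) ∈ E(G2) ✓
  (9,11) → (φ(9),φ(11)) = (1,7) ∈ E(G2) ✓
  (10,11) → (φ(10),φ(11)) = (1,4) ∈ E(G2) ✓
All 32 edges of G1 map to edges of G2, and |E(G1)| = |E(G2)| = 32, so φ is a bijection on edges as well as vertices. Hence G1 ≅ G2.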